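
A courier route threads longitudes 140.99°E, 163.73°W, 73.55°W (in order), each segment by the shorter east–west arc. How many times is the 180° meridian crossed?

1

Leg 1: +140.99° → -163.73°, shortest Δλ = 55.28° (east) — crosses 180°.
Leg 2: -163.73° → -73.55°, shortest Δλ = 90.18° (east) — does not cross 180°.
Total crossings: 1.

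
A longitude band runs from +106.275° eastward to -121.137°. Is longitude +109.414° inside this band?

Yes

Band width going east from +106.275° to -121.137°: ((-121.137 − 106.275) mod 360) = 132.588°.
Offset of +109.414° east of the west edge: ((109.414 − 106.275) mod 360) = 3.139°.
3.139° ≤ 132.588° ⇒ inside.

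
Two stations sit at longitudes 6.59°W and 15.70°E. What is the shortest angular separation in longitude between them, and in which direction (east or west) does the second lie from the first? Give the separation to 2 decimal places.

Raw difference: 15.70 − -6.59 = 22.29°.
Normalise into (−180°, 180°]: 22.29° stays 22.29°.
Positive ⇒ the second point lies to the east; separation 22.29°.

22.29° east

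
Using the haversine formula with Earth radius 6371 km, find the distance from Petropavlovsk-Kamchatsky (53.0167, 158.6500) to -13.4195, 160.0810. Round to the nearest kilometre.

Δλ = 160.0810 − 158.6500 = 1.4310°.
Δφ = -13.4195 − 53.0167 = -66.4362°.
a = sin²(Δφ/2) + cos φ₁ · cos φ₂ · sin²(Δλ/2) = 0.300206.
c = 2·atan2(√a, √(1−a)) = 1.15973 rad → d = 6371·c ≈ 7388.64 km.

7389 km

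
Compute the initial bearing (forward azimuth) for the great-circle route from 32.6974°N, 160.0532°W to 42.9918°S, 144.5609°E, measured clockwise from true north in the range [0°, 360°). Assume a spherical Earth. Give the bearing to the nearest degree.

217°

Δλ = 144.5609 − -160.0532 = 304.6141°; wrapped into (−180°, 180°]: -55.3859°.
θ = atan2( sin Δλ · cos φ₂ , cos φ₁ · sin φ₂ − sin φ₁ · cos φ₂ · cos Δλ )
  = atan2(-0.60198, -0.79829) = -142.980° → normalised to [0°, 360°): 217.020°.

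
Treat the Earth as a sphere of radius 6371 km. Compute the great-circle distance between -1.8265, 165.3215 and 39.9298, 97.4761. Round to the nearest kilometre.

8275 km

Δλ = 97.4761 − 165.3215 = -67.8454°.
Δφ = 39.9298 − -1.8265 = 41.7563°.
a = sin²(Δφ/2) + cos φ₁ · cos φ₂ · sin²(Δλ/2) = 0.365714.
c = 2·atan2(√a, √(1−a)) = 1.29889 rad → d = 6371·c ≈ 8275.20 km.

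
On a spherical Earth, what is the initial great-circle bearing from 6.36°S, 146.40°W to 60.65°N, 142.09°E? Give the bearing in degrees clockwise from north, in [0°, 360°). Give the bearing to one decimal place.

Δλ = 142.09 − -146.40 = 288.49°; wrapped into (−180°, 180°]: -71.51°.
θ = atan2( sin Δλ · cos φ₂ , cos φ₁ · sin φ₂ − sin φ₁ · cos φ₂ · cos Δλ )
  = atan2(-0.46484, 0.88350) = -27.751° → normalised to [0°, 360°): 332.249°.

332.2°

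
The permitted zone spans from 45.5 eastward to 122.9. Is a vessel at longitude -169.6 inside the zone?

No

Band width going east from +45.5° to +122.9°: ((122.9 − 45.5) mod 360) = 77.4°.
Offset of -169.6° east of the west edge: ((-169.6 − 45.5) mod 360) = 144.9°.
144.9° > 77.4° ⇒ outside.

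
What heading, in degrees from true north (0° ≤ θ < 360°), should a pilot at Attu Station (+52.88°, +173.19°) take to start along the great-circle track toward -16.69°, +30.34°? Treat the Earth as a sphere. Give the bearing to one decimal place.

307.0°

Δλ = 30.34 − 173.19 = -142.85°.
θ = atan2( sin Δλ · cos φ₂ , cos φ₁ · sin φ₂ − sin φ₁ · cos φ₂ · cos Δλ )
  = atan2(-0.57846, 0.43546) = -53.028° → normalised to [0°, 360°): 306.972°.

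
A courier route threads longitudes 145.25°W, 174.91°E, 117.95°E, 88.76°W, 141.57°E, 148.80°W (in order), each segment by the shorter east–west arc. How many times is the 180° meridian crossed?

Leg 1: -145.25° → +174.91°, shortest Δλ = -39.84° (west) — crosses 180°.
Leg 2: +174.91° → +117.95°, shortest Δλ = -56.96° (west) — does not cross 180°.
Leg 3: +117.95° → -88.76°, shortest Δλ = 153.29° (east) — crosses 180°.
Leg 4: -88.76° → +141.57°, shortest Δλ = -129.67° (west) — crosses 180°.
Leg 5: +141.57° → -148.80°, shortest Δλ = 69.63° (east) — crosses 180°.
Total crossings: 4.

4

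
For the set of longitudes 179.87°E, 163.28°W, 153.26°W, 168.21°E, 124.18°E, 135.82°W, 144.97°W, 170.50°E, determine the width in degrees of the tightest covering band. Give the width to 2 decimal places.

100.00°

Sort the longitudes: -163.28°, -153.26°, -144.97°, -135.82°, +124.18°, +168.21°, +170.50°, +179.87°.
Eastward gaps between consecutive values (wrapping around): 10.02°, 8.29°, 9.15°, 260.00°, 44.03°, 2.29°, 9.37°, 16.85°.
Largest gap = 260.00° ⇒ minimal covering band is its complement: 360° − 260.00° = 100.00°.
Band runs from +124.18° eastward to -135.82°, crossing the antimeridian.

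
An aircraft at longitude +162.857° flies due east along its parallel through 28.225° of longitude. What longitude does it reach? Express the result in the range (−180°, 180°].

-168.918°

Start at +162.857°; shift +28.225° → +191.082°.
+191.082° lies outside (−180°, 180°]; subtract 360° → -168.918°.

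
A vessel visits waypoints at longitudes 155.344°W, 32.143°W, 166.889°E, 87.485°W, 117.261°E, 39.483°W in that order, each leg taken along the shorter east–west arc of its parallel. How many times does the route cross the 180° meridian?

Leg 1: -155.344° → -32.143°, shortest Δλ = 123.201° (east) — does not cross 180°.
Leg 2: -32.143° → +166.889°, shortest Δλ = -160.968° (west) — crosses 180°.
Leg 3: +166.889° → -87.485°, shortest Δλ = 105.626° (east) — crosses 180°.
Leg 4: -87.485° → +117.261°, shortest Δλ = -155.254° (west) — crosses 180°.
Leg 5: +117.261° → -39.483°, shortest Δλ = -156.744° (west) — does not cross 180°.
Total crossings: 3.

3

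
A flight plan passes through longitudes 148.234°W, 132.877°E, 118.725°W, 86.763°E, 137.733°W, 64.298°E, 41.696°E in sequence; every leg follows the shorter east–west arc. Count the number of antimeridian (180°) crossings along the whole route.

5

Leg 1: -148.234° → +132.877°, shortest Δλ = -78.889° (west) — crosses 180°.
Leg 2: +132.877° → -118.725°, shortest Δλ = 108.398° (east) — crosses 180°.
Leg 3: -118.725° → +86.763°, shortest Δλ = -154.512° (west) — crosses 180°.
Leg 4: +86.763° → -137.733°, shortest Δλ = 135.504° (east) — crosses 180°.
Leg 5: -137.733° → +64.298°, shortest Δλ = -157.969° (west) — crosses 180°.
Leg 6: +64.298° → +41.696°, shortest Δλ = -22.602° (west) — does not cross 180°.
Total crossings: 5.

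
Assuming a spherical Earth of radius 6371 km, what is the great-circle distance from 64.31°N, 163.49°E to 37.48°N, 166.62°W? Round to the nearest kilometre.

3576 km

Δλ = -166.62 − 163.49 = -330.11°; wrapped into (−180°, 180°]: 29.89°.
Δφ = 37.48 − 64.31 = -26.83°.
a = sin²(Δφ/2) + cos φ₁ · cos φ₂ · sin²(Δλ/2) = 0.076705.
c = 2·atan2(√a, √(1−a)) = 0.56125 rad → d = 6371·c ≈ 3575.72 km.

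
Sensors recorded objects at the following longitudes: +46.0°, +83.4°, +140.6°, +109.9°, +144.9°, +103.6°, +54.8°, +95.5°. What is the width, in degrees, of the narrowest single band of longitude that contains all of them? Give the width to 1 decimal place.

Sort the longitudes: +46.0°, +54.8°, +83.4°, +95.5°, +103.6°, +109.9°, +140.6°, +144.9°.
Eastward gaps between consecutive values (wrapping around): 8.8°, 28.6°, 12.1°, 8.1°, 6.3°, 30.7°, 4.3°, 261.1°.
Largest gap = 261.1° ⇒ minimal covering band is its complement: 360° − 261.1° = 98.9°.
Band runs from +46.0° eastward to +144.9°.

98.9°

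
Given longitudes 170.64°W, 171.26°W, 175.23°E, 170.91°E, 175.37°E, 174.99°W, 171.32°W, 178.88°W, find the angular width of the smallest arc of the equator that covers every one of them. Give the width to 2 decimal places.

Sort the longitudes: -178.88°, -174.99°, -171.32°, -171.26°, -170.64°, +170.91°, +175.23°, +175.37°.
Eastward gaps between consecutive values (wrapping around): 3.89°, 3.67°, 0.06°, 0.62°, 341.55°, 4.32°, 0.14°, 5.75°.
Largest gap = 341.55° ⇒ minimal covering band is its complement: 360° − 341.55° = 18.45°.
Band runs from +170.91° eastward to -170.64°, crossing the antimeridian.

18.45°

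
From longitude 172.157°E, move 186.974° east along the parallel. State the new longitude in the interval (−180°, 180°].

0.869°W

Start at +172.157°; shift +186.974° → +359.131°.
+359.131° lies outside (−180°, 180°]; subtract 360° → -0.869°.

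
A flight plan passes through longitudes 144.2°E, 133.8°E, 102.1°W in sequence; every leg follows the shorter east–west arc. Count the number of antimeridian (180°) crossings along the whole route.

Leg 1: +144.2° → +133.8°, shortest Δλ = -10.4° (west) — does not cross 180°.
Leg 2: +133.8° → -102.1°, shortest Δλ = 124.1° (east) — crosses 180°.
Total crossings: 1.

1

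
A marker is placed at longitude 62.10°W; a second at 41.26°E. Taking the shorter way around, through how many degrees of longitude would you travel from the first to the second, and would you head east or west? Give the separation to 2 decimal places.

Raw difference: 41.26 − -62.10 = 103.36°.
Normalise into (−180°, 180°]: 103.36° stays 103.36°.
Positive ⇒ the second point lies to the east; separation 103.36°.

103.36° east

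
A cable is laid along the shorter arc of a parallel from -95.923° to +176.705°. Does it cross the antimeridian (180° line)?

Naïve |176.705 − -95.923| = 272.628° > 180°, so the shorter arc goes the other way round — across 180°.
Signed shortest Δλ = ((176.705 − -95.923 + 180) mod 360) − 180 = -87.372°.
Going west by 87.372° from -95.923° passes through 180° before reaching +176.705°.

Yes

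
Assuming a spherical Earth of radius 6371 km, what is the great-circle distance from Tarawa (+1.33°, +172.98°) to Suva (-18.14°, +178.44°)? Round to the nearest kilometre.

Δλ = 178.44 − 172.98 = 5.46°.
Δφ = -18.14 − 1.33 = -19.47°.
a = sin²(Δφ/2) + cos φ₁ · cos φ₂ · sin²(Δλ/2) = 0.030747.
c = 2·atan2(√a, √(1−a)) = 0.35252 rad → d = 6371·c ≈ 2245.90 km.

2246 km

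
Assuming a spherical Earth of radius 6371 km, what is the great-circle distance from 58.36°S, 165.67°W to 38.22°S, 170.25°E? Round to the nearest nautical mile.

Δλ = 170.25 − -165.67 = 335.92°; wrapped into (−180°, 180°]: -24.08°.
Δφ = -38.22 − -58.36 = 20.14°.
a = sin²(Δφ/2) + cos φ₁ · cos φ₂ · sin²(Δλ/2) = 0.048505.
c = 2·atan2(√a, √(1−a)) = 0.44412 rad → d = 6371·c ≈ 2829.49 km ≈ 1527.80 nmi.

1528 nmi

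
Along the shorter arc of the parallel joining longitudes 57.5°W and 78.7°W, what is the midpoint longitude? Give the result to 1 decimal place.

Signed shortest Δλ from -57.5° to -78.7° is -21.2°.
Midpoint longitude = -57.5° + (-21.2°)/2 = -57.5° − 10.6° = -68.1°.

68.1°W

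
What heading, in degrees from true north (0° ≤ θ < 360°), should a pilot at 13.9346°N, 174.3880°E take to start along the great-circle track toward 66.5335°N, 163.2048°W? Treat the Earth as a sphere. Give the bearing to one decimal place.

10.7°

Δλ = -163.2048 − 174.3880 = -337.5928°; wrapped into (−180°, 180°]: 22.4072°.
θ = atan2( sin Δλ · cos φ₂ , cos φ₁ · sin φ₂ − sin φ₁ · cos φ₂ · cos Δλ )
  = atan2(0.15179, 0.80164) = 10.722° → normalised to [0°, 360°): 10.722°.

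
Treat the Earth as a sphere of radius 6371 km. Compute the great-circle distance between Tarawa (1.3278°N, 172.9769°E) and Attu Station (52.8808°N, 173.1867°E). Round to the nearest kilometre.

5732 km

Δλ = 173.1867 − 172.9769 = 0.2098°.
Δφ = 52.8808 − 1.3278 = 51.5530°.
a = sin²(Δφ/2) + cos φ₁ · cos φ₂ · sin²(Δλ/2) = 0.189107.
c = 2·atan2(√a, √(1−a)) = 0.89977 rad → d = 6371·c ≈ 5732.46 km.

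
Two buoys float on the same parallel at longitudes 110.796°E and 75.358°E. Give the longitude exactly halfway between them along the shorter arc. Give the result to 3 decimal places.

Signed shortest Δλ from +110.796° to +75.358° is -35.438°.
Midpoint longitude = +110.796° + (-35.438°)/2 = +110.796° − 17.719° = +93.077°.

93.077°E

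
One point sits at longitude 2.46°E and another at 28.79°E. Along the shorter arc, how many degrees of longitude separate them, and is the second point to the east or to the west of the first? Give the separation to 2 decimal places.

26.33° east

Raw difference: 28.79 − 2.46 = 26.33°.
Normalise into (−180°, 180°]: 26.33° stays 26.33°.
Positive ⇒ the second point lies to the east; separation 26.33°.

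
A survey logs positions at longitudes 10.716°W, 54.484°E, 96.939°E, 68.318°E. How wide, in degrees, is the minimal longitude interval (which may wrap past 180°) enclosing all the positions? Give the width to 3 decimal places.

107.655°

Sort the longitudes: -10.716°, +54.484°, +68.318°, +96.939°.
Eastward gaps between consecutive values (wrapping around): 65.200°, 13.834°, 28.621°, 252.345°.
Largest gap = 252.345° ⇒ minimal covering band is its complement: 360° − 252.345° = 107.655°.
Band runs from -10.716° eastward to +96.939°.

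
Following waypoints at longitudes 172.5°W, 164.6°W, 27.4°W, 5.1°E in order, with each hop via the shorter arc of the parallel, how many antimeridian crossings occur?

0

Leg 1: -172.5° → -164.6°, shortest Δλ = 7.9° (east) — does not cross 180°.
Leg 2: -164.6° → -27.4°, shortest Δλ = 137.2° (east) — does not cross 180°.
Leg 3: -27.4° → +5.1°, shortest Δλ = 32.5° (east) — does not cross 180°.
Total crossings: 0.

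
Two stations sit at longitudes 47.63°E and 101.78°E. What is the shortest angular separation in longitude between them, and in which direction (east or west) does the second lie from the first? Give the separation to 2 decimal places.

Raw difference: 101.78 − 47.63 = 54.15°.
Normalise into (−180°, 180°]: 54.15° stays 54.15°.
Positive ⇒ the second point lies to the east; separation 54.15°.

54.15° east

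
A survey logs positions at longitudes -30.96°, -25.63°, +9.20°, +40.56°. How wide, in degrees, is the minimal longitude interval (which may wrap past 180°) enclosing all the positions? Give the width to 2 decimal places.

71.52°

Sort the longitudes: -30.96°, -25.63°, +9.20°, +40.56°.
Eastward gaps between consecutive values (wrapping around): 5.33°, 34.83°, 31.36°, 288.48°.
Largest gap = 288.48° ⇒ minimal covering band is its complement: 360° − 288.48° = 71.52°.
Band runs from -30.96° eastward to +40.56°.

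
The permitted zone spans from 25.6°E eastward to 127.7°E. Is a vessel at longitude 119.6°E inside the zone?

Band width going east from +25.6° to +127.7°: ((127.7 − 25.6) mod 360) = 102.1°.
Offset of +119.6° east of the west edge: ((119.6 − 25.6) mod 360) = 94.0°.
94.0° ≤ 102.1° ⇒ inside.

Yes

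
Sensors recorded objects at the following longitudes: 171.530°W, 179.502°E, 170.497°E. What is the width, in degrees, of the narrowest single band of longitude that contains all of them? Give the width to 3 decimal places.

Sort the longitudes: -171.530°, +170.497°, +179.502°.
Eastward gaps between consecutive values (wrapping around): 342.027°, 9.005°, 8.968°.
Largest gap = 342.027° ⇒ minimal covering band is its complement: 360° − 342.027° = 17.973°.
Band runs from +170.497° eastward to -171.530°, crossing the antimeridian.

17.973°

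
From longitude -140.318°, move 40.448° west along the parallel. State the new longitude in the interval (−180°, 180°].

Start at -140.318°; shift −40.448° → -180.766°.
-180.766° lies outside (−180°, 180°]; add 360° → +179.234°.

+179.234°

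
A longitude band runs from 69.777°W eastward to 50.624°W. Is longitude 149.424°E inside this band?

No

Band width going east from -69.777° to -50.624°: ((-50.624 − -69.777) mod 360) = 19.153°.
Offset of +149.424° east of the west edge: ((149.424 − -69.777) mod 360) = 219.201°.
219.201° > 19.153° ⇒ outside.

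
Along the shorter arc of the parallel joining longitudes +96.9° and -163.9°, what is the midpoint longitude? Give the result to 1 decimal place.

Signed shortest Δλ from +96.9° to -163.9° is +99.2°.
Midpoint longitude = +96.9° + (+99.2°)/2 = +96.9° + 49.6° = +146.5°.
(The naïve average (+96.9 + -163.9)/2 = -33.5° is on the wrong side of the globe.)

+146.5°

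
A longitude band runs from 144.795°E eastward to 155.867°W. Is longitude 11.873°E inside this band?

No

Band width going east from +144.795° to -155.867°: ((-155.867 − 144.795) mod 360) = 59.338°.
Offset of +11.873° east of the west edge: ((11.873 − 144.795) mod 360) = 227.078°.
227.078° > 59.338° ⇒ outside.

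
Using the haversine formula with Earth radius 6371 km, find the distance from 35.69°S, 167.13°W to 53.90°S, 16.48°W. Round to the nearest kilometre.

9662 km

Δλ = -16.48 − -167.13 = 150.65°.
Δφ = -53.90 − -35.69 = -18.21°.
a = sin²(Δφ/2) + cos φ₁ · cos φ₂ · sin²(Δλ/2) = 0.472866.
c = 2·atan2(√a, √(1−a)) = 1.51650 rad → d = 6371·c ≈ 9661.63 km.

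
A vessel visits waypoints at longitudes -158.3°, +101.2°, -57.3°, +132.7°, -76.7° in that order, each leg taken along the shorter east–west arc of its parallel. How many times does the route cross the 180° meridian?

Leg 1: -158.3° → +101.2°, shortest Δλ = -100.5° (west) — crosses 180°.
Leg 2: +101.2° → -57.3°, shortest Δλ = -158.5° (west) — does not cross 180°.
Leg 3: -57.3° → +132.7°, shortest Δλ = -170.0° (west) — crosses 180°.
Leg 4: +132.7° → -76.7°, shortest Δλ = 150.6° (east) — crosses 180°.
Total crossings: 3.

3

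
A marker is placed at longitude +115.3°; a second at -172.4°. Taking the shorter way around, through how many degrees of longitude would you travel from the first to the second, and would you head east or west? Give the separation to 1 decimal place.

72.3° east

Raw difference: -172.4 − 115.3 = -287.7°.
Normalise into (−180°, 180°]: -287.7° + 360° = 72.3°.
Positive ⇒ the second point lies to the east; separation 72.3°.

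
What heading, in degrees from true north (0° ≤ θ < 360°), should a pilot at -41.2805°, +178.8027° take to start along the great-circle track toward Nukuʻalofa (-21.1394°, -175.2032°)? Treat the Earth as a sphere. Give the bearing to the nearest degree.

16°

Δλ = -175.2032 − 178.8027 = -354.0059°; wrapped into (−180°, 180°]: 5.9941°.
θ = atan2( sin Δλ · cos φ₂ , cos φ₁ · sin φ₂ − sin φ₁ · cos φ₂ · cos Δλ )
  = atan2(0.09740, 0.34097) = 15.942° → normalised to [0°, 360°): 15.942°.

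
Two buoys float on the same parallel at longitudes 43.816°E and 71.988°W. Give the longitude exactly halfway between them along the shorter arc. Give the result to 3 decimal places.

Signed shortest Δλ from +43.816° to -71.988° is -115.804°.
Midpoint longitude = +43.816° + (-115.804°)/2 = +43.816° − 57.902° = -14.086°.

14.086°W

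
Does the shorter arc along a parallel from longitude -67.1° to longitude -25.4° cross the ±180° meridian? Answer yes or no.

No

Signed shortest Δλ = ((-25.4 − -67.1 + 180) mod 360) − 180 = 41.7°.
Going east by 41.7° from -67.1° reaches -25.4° without touching 180°.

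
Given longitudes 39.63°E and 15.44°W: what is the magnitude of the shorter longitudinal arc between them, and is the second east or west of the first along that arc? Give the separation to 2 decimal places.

Raw difference: -15.44 − 39.63 = -55.07°.
Normalise into (−180°, 180°]: -55.07° stays -55.07°.
Negative ⇒ the second point lies to the west; separation 55.07°.

55.07° west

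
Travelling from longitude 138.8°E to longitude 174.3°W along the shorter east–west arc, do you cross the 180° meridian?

Naïve |-174.3 − 138.8| = 313.1° > 180°, so the shorter arc goes the other way round — across 180°.
Signed shortest Δλ = ((-174.3 − 138.8 + 180) mod 360) − 180 = 46.9°.
Going east by 46.9° from +138.8° passes through 180° before reaching -174.3°.

Yes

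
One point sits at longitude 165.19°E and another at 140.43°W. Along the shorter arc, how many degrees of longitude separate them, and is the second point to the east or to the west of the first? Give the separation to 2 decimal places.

54.38° east

Raw difference: -140.43 − 165.19 = -305.62°.
Normalise into (−180°, 180°]: -305.62° + 360° = 54.38°.
Positive ⇒ the second point lies to the east; separation 54.38°.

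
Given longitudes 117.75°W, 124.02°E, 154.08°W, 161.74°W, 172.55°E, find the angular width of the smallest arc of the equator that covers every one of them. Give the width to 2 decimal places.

Sort the longitudes: -161.74°, -154.08°, -117.75°, +124.02°, +172.55°.
Eastward gaps between consecutive values (wrapping around): 7.66°, 36.33°, 241.77°, 48.53°, 25.71°.
Largest gap = 241.77° ⇒ minimal covering band is its complement: 360° − 241.77° = 118.23°.
Band runs from +124.02° eastward to -117.75°, crossing the antimeridian.

118.23°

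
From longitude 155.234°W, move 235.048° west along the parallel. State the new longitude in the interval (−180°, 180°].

Start at -155.234°; shift −235.048° → -390.282°.
-390.282° lies outside (−180°, 180°]; add 360° → -30.282°.

30.282°W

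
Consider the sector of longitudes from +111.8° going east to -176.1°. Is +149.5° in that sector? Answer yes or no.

Band width going east from +111.8° to -176.1°: ((-176.1 − 111.8) mod 360) = 72.1°.
Offset of +149.5° east of the west edge: ((149.5 − 111.8) mod 360) = 37.7°.
37.7° ≤ 72.1° ⇒ inside.

Yes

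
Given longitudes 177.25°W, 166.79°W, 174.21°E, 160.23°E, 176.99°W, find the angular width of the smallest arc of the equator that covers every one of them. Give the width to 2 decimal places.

Sort the longitudes: -177.25°, -176.99°, -166.79°, +160.23°, +174.21°.
Eastward gaps between consecutive values (wrapping around): 0.26°, 10.20°, 327.02°, 13.98°, 8.54°.
Largest gap = 327.02° ⇒ minimal covering band is its complement: 360° − 327.02° = 32.98°.
Band runs from +160.23° eastward to -166.79°, crossing the antimeridian.

32.98°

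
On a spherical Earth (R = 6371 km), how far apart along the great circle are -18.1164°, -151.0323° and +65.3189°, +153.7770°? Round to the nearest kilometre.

10364 km

Δλ = 153.7770 − -151.0323 = 304.8093°; wrapped into (−180°, 180°]: -55.1907°.
Δφ = 65.3189 − -18.1164 = 83.4353°.
a = sin²(Δφ/2) + cos φ₁ · cos φ₂ · sin²(Δλ/2) = 0.527996.
c = 2·atan2(√a, √(1−a)) = 1.62682 rad → d = 6371·c ≈ 10364.45 km.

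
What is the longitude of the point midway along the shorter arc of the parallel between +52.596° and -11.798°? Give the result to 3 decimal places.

+20.399°

Signed shortest Δλ from +52.596° to -11.798° is -64.394°.
Midpoint longitude = +52.596° + (-64.394°)/2 = +52.596° − 32.197° = +20.399°.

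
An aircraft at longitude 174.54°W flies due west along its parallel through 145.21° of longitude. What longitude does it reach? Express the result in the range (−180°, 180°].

Start at -174.54°; shift −145.21° → -319.75°.
-319.75° lies outside (−180°, 180°]; add 360° → +40.25°.

40.25°E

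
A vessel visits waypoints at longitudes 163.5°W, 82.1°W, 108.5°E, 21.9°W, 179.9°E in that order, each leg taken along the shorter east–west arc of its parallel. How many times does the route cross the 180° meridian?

2

Leg 1: -163.5° → -82.1°, shortest Δλ = 81.4° (east) — does not cross 180°.
Leg 2: -82.1° → +108.5°, shortest Δλ = -169.4° (west) — crosses 180°.
Leg 3: +108.5° → -21.9°, shortest Δλ = -130.4° (west) — does not cross 180°.
Leg 4: -21.9° → +179.9°, shortest Δλ = -158.2° (west) — crosses 180°.
Total crossings: 2.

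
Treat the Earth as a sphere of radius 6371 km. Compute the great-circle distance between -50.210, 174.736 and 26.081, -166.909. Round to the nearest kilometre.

8674 km

Δλ = -166.909 − 174.736 = -341.645°; wrapped into (−180°, 180°]: 18.355°.
Δφ = 26.081 − -50.210 = 76.291°.
a = sin²(Δφ/2) + cos φ₁ · cos φ₂ · sin²(Δλ/2) = 0.396127.
c = 2·atan2(√a, √(1−a)) = 1.36153 rad → d = 6371·c ≈ 8674.28 km.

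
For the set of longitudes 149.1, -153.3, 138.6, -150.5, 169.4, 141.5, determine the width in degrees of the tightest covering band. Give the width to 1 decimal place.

70.9°

Sort the longitudes: -153.3°, -150.5°, +138.6°, +141.5°, +149.1°, +169.4°.
Eastward gaps between consecutive values (wrapping around): 2.8°, 289.1°, 2.9°, 7.6°, 20.3°, 37.3°.
Largest gap = 289.1° ⇒ minimal covering band is its complement: 360° − 289.1° = 70.9°.
Band runs from +138.6° eastward to -150.5°, crossing the antimeridian.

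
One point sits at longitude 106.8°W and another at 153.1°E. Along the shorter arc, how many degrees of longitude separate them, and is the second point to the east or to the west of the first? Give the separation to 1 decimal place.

Raw difference: 153.1 − -106.8 = 259.9°.
Normalise into (−180°, 180°]: 259.9° − 360° = -100.1°.
Negative ⇒ the second point lies to the west; separation 100.1°.

100.1° west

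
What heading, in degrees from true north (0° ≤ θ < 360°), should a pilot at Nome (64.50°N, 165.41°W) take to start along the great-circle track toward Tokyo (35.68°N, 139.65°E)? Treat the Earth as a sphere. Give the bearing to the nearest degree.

256°

Δλ = 139.65 − -165.41 = 305.06°; wrapped into (−180°, 180°]: -54.94°.
θ = atan2( sin Δλ · cos φ₂ , cos φ₁ · sin φ₂ − sin φ₁ · cos φ₂ · cos Δλ )
  = atan2(-0.66490, -0.17005) = -104.346° → normalised to [0°, 360°): 255.654°.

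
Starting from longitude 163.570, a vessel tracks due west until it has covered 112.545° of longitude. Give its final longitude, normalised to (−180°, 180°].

+51.025°

Start at +163.570°; shift −112.545° → +51.025°.
+51.025° already lies in (−180°, 180°].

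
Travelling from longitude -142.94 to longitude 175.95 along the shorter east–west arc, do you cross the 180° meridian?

Naïve |175.95 − -142.94| = 318.89° > 180°, so the shorter arc goes the other way round — across 180°.
Signed shortest Δλ = ((175.95 − -142.94 + 180) mod 360) − 180 = -41.11°.
Going west by 41.11° from -142.94° passes through 180° before reaching +175.95°.

Yes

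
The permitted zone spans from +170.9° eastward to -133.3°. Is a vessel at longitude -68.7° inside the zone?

No

Band width going east from +170.9° to -133.3°: ((-133.3 − 170.9) mod 360) = 55.8°.
Offset of -68.7° east of the west edge: ((-68.7 − 170.9) mod 360) = 120.4°.
120.4° > 55.8° ⇒ outside.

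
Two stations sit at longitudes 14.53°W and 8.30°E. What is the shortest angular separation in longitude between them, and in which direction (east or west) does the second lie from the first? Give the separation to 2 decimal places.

22.83° east

Raw difference: 8.30 − -14.53 = 22.83°.
Normalise into (−180°, 180°]: 22.83° stays 22.83°.
Positive ⇒ the second point lies to the east; separation 22.83°.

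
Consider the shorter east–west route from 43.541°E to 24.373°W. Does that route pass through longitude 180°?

No

Signed shortest Δλ = ((-24.373 − 43.541 + 180) mod 360) − 180 = -67.914°.
Going west by 67.914° from +43.541° reaches -24.373° without touching 180°.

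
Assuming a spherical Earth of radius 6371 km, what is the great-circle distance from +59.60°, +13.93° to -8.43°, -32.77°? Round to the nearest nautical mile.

Δλ = -32.77 − 13.93 = -46.70°.
Δφ = -8.43 − 59.60 = -68.03°.
a = sin²(Δφ/2) + cos φ₁ · cos φ₂ · sin²(Δλ/2) = 0.391574.
c = 2·atan2(√a, √(1−a)) = 1.35221 rad → d = 6371·c ≈ 8614.91 km ≈ 4651.68 nmi.

4652 nmi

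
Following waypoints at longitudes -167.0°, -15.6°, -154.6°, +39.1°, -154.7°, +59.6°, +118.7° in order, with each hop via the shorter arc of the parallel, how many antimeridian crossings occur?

Leg 1: -167.0° → -15.6°, shortest Δλ = 151.4° (east) — does not cross 180°.
Leg 2: -15.6° → -154.6°, shortest Δλ = -139.0° (west) — does not cross 180°.
Leg 3: -154.6° → +39.1°, shortest Δλ = -166.3° (west) — crosses 180°.
Leg 4: +39.1° → -154.7°, shortest Δλ = 166.2° (east) — crosses 180°.
Leg 5: -154.7° → +59.6°, shortest Δλ = -145.7° (west) — crosses 180°.
Leg 6: +59.6° → +118.7°, shortest Δλ = 59.1° (east) — does not cross 180°.
Total crossings: 3.

3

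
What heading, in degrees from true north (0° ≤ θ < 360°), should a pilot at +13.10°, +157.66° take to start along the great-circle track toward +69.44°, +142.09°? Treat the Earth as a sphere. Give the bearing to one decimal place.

Δλ = 142.09 − 157.66 = -15.57°.
θ = atan2( sin Δλ · cos φ₂ , cos φ₁ · sin φ₂ − sin φ₁ · cos φ₂ · cos Δλ )
  = atan2(-0.09426, 0.83526) = -6.439° → normalised to [0°, 360°): 353.561°.

353.6°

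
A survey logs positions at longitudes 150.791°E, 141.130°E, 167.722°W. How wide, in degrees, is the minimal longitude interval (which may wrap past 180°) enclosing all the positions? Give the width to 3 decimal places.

51.148°

Sort the longitudes: -167.722°, +141.130°, +150.791°.
Eastward gaps between consecutive values (wrapping around): 308.852°, 9.661°, 41.487°.
Largest gap = 308.852° ⇒ minimal covering band is its complement: 360° − 308.852° = 51.148°.
Band runs from +141.130° eastward to -167.722°, crossing the antimeridian.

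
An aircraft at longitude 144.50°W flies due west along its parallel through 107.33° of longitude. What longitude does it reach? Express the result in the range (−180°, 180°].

108.17°E

Start at -144.50°; shift −107.33° → -251.83°.
-251.83° lies outside (−180°, 180°]; add 360° → +108.17°.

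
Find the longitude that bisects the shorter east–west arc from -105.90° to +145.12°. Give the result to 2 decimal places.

-160.39°

Signed shortest Δλ from -105.90° to +145.12° is -108.98°.
Midpoint longitude = -105.90° + (-108.98°)/2 = -105.90° − 54.49° = -160.39°.
(The naïve average (-105.90 + +145.12)/2 = 19.61° is on the wrong side of the globe.)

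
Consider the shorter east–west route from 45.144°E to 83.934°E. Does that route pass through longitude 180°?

Signed shortest Δλ = ((83.934 − 45.144 + 180) mod 360) − 180 = 38.79°.
Going east by 38.79° from +45.144° reaches +83.934° without touching 180°.

No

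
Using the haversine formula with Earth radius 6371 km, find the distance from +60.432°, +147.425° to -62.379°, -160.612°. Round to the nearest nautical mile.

Δλ = -160.612 − 147.425 = -308.037°; wrapped into (−180°, 180°]: 51.963°.
Δφ = -62.379 − 60.432 = -122.811°.
a = sin²(Δφ/2) + cos φ₁ · cos φ₂ · sin²(Δλ/2) = 0.814840.
c = 2·atan2(√a, √(1−a)) = 2.25194 rad → d = 6371·c ≈ 14347.10 km ≈ 7746.81 nmi.

7747 nmi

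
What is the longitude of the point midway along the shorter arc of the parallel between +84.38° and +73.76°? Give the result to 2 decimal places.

Signed shortest Δλ from +84.38° to +73.76° is -10.62°.
Midpoint longitude = +84.38° + (-10.62°)/2 = +84.38° − 5.31° = +79.07°.

+79.07°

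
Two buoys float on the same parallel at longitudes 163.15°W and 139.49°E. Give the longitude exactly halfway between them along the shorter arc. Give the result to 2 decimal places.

168.17°E

Signed shortest Δλ from -163.15° to +139.49° is -57.36°.
Midpoint longitude = -163.15° + (-57.36°)/2 = -163.15° − 28.68° = -191.83°.
Normalise into (−180°, 180°]: +168.17°.
(The naïve average (-163.15 + +139.49)/2 = -11.83° is on the wrong side of the globe.)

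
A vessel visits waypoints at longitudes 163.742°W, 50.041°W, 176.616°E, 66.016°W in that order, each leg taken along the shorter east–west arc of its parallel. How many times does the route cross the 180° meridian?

Leg 1: -163.742° → -50.041°, shortest Δλ = 113.701° (east) — does not cross 180°.
Leg 2: -50.041° → +176.616°, shortest Δλ = -133.343° (west) — crosses 180°.
Leg 3: +176.616° → -66.016°, shortest Δλ = 117.368° (east) — crosses 180°.
Total crossings: 2.

2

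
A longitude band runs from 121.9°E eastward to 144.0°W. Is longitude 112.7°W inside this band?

No

Band width going east from +121.9° to -144.0°: ((-144.0 − 121.9) mod 360) = 94.1°.
Offset of -112.7° east of the west edge: ((-112.7 − 121.9) mod 360) = 125.4°.
125.4° > 94.1° ⇒ outside.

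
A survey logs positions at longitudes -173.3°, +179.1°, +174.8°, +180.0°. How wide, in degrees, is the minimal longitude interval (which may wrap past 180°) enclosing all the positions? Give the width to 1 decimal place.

11.9°

Sort the longitudes: -173.3°, +174.8°, +179.1°, +180.0°.
Eastward gaps between consecutive values (wrapping around): 348.1°, 4.3°, 0.9°, 6.7°.
Largest gap = 348.1° ⇒ minimal covering band is its complement: 360° − 348.1° = 11.9°.
Band runs from +174.8° eastward to -173.3°, crossing the antimeridian.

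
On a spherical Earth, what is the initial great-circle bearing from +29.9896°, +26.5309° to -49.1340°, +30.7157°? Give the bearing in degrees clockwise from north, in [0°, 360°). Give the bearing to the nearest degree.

177°

Δλ = 30.7157 − 26.5309 = 4.1848°.
θ = atan2( sin Δλ · cos φ₂ , cos φ₁ · sin φ₂ − sin φ₁ · cos φ₂ · cos Δλ )
  = atan2(0.04775, -0.98116) = 177.214° → normalised to [0°, 360°): 177.214°.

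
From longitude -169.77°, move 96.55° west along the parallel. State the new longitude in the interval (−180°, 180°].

Start at -169.77°; shift −96.55° → -266.32°.
-266.32° lies outside (−180°, 180°]; add 360° → +93.68°.

+93.68°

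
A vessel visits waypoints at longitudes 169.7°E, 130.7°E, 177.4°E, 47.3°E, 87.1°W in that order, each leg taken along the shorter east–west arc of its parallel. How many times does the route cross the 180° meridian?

Leg 1: +169.7° → +130.7°, shortest Δλ = -39.0° (west) — does not cross 180°.
Leg 2: +130.7° → +177.4°, shortest Δλ = 46.7° (east) — does not cross 180°.
Leg 3: +177.4° → +47.3°, shortest Δλ = -130.1° (west) — does not cross 180°.
Leg 4: +47.3° → -87.1°, shortest Δλ = -134.4° (west) — does not cross 180°.
Total crossings: 0.

0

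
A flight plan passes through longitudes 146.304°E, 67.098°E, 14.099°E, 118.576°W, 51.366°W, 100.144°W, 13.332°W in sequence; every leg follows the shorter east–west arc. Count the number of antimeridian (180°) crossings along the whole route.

0

Leg 1: +146.304° → +67.098°, shortest Δλ = -79.206° (west) — does not cross 180°.
Leg 2: +67.098° → +14.099°, shortest Δλ = -52.999° (west) — does not cross 180°.
Leg 3: +14.099° → -118.576°, shortest Δλ = -132.675° (west) — does not cross 180°.
Leg 4: -118.576° → -51.366°, shortest Δλ = 67.21° (east) — does not cross 180°.
Leg 5: -51.366° → -100.144°, shortest Δλ = -48.778° (west) — does not cross 180°.
Leg 6: -100.144° → -13.332°, shortest Δλ = 86.812° (east) — does not cross 180°.
Total crossings: 0.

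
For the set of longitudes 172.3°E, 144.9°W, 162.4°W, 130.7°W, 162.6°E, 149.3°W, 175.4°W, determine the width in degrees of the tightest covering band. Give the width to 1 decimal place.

66.7°

Sort the longitudes: -175.4°, -162.4°, -149.3°, -144.9°, -130.7°, +162.6°, +172.3°.
Eastward gaps between consecutive values (wrapping around): 13.0°, 13.1°, 4.4°, 14.2°, 293.3°, 9.7°, 12.3°.
Largest gap = 293.3° ⇒ minimal covering band is its complement: 360° − 293.3° = 66.7°.
Band runs from +162.6° eastward to -130.7°, crossing the antimeridian.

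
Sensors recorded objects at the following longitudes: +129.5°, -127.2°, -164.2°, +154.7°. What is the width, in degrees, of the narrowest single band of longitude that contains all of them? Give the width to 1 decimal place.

Sort the longitudes: -164.2°, -127.2°, +129.5°, +154.7°.
Eastward gaps between consecutive values (wrapping around): 37.0°, 256.7°, 25.2°, 41.1°.
Largest gap = 256.7° ⇒ minimal covering band is its complement: 360° − 256.7° = 103.3°.
Band runs from +129.5° eastward to -127.2°, crossing the antimeridian.

103.3°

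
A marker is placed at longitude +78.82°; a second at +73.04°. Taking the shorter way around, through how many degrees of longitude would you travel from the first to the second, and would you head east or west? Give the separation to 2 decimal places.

5.78° west

Raw difference: 73.04 − 78.82 = -5.78°.
Normalise into (−180°, 180°]: -5.78° stays -5.78°.
Negative ⇒ the second point lies to the west; separation 5.78°.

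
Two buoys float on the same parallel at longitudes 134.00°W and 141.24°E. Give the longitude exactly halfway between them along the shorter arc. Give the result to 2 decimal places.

176.38°W

Signed shortest Δλ from -134.00° to +141.24° is -84.76°.
Midpoint longitude = -134.00° + (-84.76°)/2 = -134.00° − 42.38° = -176.38°.
(The naïve average (-134.00 + +141.24)/2 = 3.62° is on the wrong side of the globe.)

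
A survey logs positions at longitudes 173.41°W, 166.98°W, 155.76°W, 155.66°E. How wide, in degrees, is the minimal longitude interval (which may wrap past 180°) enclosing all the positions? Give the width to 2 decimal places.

Sort the longitudes: -173.41°, -166.98°, -155.76°, +155.66°.
Eastward gaps between consecutive values (wrapping around): 6.43°, 11.22°, 311.42°, 30.93°.
Largest gap = 311.42° ⇒ minimal covering band is its complement: 360° − 311.42° = 48.58°.
Band runs from +155.66° eastward to -155.76°, crossing the antimeridian.

48.58°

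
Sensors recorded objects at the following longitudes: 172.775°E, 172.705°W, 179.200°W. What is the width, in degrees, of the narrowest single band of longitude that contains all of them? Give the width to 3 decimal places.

14.520°

Sort the longitudes: -179.200°, -172.705°, +172.775°.
Eastward gaps between consecutive values (wrapping around): 6.495°, 345.480°, 8.025°.
Largest gap = 345.480° ⇒ minimal covering band is its complement: 360° − 345.480° = 14.520°.
Band runs from +172.775° eastward to -172.705°, crossing the antimeridian.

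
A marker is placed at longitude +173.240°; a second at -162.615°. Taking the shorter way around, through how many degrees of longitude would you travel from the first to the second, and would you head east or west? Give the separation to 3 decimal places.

Raw difference: -162.615 − 173.240 = -335.855°.
Normalise into (−180°, 180°]: -335.855° + 360° = 24.145°.
Positive ⇒ the second point lies to the east; separation 24.145°.

24.145° east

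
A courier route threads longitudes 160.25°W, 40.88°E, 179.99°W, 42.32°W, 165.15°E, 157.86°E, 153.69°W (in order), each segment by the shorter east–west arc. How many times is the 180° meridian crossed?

Leg 1: -160.25° → +40.88°, shortest Δλ = -158.87° (west) — crosses 180°.
Leg 2: +40.88° → -179.99°, shortest Δλ = 139.13° (east) — crosses 180°.
Leg 3: -179.99° → -42.32°, shortest Δλ = 137.67° (east) — does not cross 180°.
Leg 4: -42.32° → +165.15°, shortest Δλ = -152.53° (west) — crosses 180°.
Leg 5: +165.15° → +157.86°, shortest Δλ = -7.29° (west) — does not cross 180°.
Leg 6: +157.86° → -153.69°, shortest Δλ = 48.45° (east) — crosses 180°.
Total crossings: 4.

4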